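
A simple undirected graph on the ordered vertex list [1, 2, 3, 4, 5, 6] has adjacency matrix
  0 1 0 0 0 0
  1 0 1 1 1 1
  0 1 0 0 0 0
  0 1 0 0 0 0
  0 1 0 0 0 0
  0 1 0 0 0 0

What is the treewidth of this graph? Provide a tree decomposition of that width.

Treewidth 1.
One such decomposition:
Bags: B1 = {2, 4}  B2 = {1, 2}  B3 = {2, 5}  B4 = {2, 6}  B5 = {2, 3}
Tree: B1–B2, B1–B3, B3–B4, B2–B5

Every bag has size at most 2, so the width is 2 − 1 = 1 and tw(G) ≤ 1. Since G has at least one edge (e.g. 4–2), it is not an edgeless graph, so tw(G) ≥ 1. Combining the bounds, tw(G) = 1.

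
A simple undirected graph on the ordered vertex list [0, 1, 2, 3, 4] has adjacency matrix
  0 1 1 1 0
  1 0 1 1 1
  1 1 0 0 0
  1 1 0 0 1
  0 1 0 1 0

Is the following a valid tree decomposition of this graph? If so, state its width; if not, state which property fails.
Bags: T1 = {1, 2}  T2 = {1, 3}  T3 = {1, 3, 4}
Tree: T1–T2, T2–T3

A tree decomposition must satisfy three properties: every vertex lies in some bag; for every edge, both endpoints lie together in some bag; and for every vertex, the bags containing it form a connected subtree. Here vertex 0 appears in no bag, so the decomposition is invalid.

No — vertex 0 appears in no bag.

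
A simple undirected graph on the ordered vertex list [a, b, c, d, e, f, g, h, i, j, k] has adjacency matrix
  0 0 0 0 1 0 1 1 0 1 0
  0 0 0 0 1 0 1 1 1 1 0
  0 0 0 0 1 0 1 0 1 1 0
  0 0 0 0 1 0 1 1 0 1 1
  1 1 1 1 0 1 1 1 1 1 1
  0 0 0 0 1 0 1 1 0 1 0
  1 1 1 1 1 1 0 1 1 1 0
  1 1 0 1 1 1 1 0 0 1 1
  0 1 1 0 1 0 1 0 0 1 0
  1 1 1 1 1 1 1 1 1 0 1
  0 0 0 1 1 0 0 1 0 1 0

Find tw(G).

A width-4 tree decomposition is:
Bags: B1 = {b, e, g, i, j}  B2 = {b, e, g, h, j}  B3 = {a, e, g, h, j}  B4 = {c, e, g, i, j}  B5 = {e, f, g, h, j}  B6 = {d, e, g, h, j}  B7 = {d, e, h, j, k}
Tree: B1–B2, B2–B3, B1–B4, B3–B5, B2–B6, B6–B7
The largest bag has 5 vertices, giving width 4; this decomposition certifies tw(G) ≤ 4. On the other hand G contains the 5-clique {d, e, g, h, j}. A clique must lie in a single bag of any decomposition, so no decomposition can have width below 4. Combining the bounds, tw(G) = 4.

4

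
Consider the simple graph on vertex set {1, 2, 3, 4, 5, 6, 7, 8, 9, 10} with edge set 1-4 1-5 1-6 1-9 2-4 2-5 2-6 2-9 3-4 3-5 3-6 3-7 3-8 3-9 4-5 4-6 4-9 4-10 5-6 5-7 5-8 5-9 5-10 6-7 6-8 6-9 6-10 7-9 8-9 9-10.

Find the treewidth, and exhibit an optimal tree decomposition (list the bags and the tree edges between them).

Treewidth 4.
One optimal decomposition is:
Bags: B1 = {3, 4, 5, 6, 9}  B2 = {4, 5, 6, 9, 10}  B3 = {2, 4, 5, 6, 9}  B4 = {3, 5, 6, 8, 9}  B5 = {1, 4, 5, 6, 9}  B6 = {3, 5, 6, 7, 9}
Tree: B1–B2, B1–B3, B1–B4, B3–B5, B4–B6

The largest bag has 5 vertices, giving width 4; this decomposition certifies tw(G) ≤ 4. For the lower bound, the 5 vertices {3, 5, 6, 8, 9} are pairwise adjacent, and any tree decomposition puts a clique entirely inside one bag — forcing width ≥ 4. Combining the bounds, tw(G) = 4.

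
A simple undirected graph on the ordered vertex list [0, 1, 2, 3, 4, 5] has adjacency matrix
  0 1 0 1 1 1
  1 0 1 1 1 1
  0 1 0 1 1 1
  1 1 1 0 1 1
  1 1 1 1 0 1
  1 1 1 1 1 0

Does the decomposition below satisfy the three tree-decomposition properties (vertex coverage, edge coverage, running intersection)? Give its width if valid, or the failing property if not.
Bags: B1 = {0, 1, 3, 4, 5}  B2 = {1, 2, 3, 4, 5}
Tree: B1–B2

Yes; width 4.

Vertex coverage: the bags together contain {0, 1, 2, 3, 4, 5}, the full vertex set. Edge coverage: each edge of G has both endpoints in at least one bag. Running intersection: for every vertex, the bags containing it form a connected subtree. All three properties hold, so this is a valid tree decomposition of width max|bag| − 1 = 4, and hence tw(G) ≤ 4.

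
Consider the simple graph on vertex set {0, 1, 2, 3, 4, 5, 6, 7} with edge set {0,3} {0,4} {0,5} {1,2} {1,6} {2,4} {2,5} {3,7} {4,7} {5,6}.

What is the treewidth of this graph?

2

A width-2 tree decomposition is:
Bags: B1 = {1, 2, 6}  B2 = {2, 5, 6}  B3 = {2, 4, 5}  B4 = {0, 4, 5}  B5 = {0, 4, 7}  B6 = {0, 3, 7}
Tree: B1–B2, B2–B3, B3–B4, B4–B5, B5–B6
Each bag holds 3 vertices, so the decomposition has width 2, which upper-bounds the treewidth. Since 1–6–5–2–1 is a cycle in G, G is not acyclic. Forests are exactly the graphs of treewidth ≤ 1, so tw(G) ≥ 2. Combining the bounds, tw(G) = 2.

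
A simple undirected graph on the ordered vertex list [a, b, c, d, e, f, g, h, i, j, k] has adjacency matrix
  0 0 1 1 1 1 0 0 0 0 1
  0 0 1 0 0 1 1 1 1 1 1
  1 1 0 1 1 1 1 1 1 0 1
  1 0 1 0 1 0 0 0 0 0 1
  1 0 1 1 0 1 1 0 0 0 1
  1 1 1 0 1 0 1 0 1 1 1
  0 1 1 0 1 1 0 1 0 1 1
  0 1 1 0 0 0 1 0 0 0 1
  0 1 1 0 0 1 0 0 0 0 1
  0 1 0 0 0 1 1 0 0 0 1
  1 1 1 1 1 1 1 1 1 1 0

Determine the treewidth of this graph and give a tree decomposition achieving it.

The largest bag has 5 vertices, giving width 4; this decomposition certifies tw(G) ≤ 4. For the lower bound, the 5 vertices {b, f, g, j, k} are pairwise adjacent, and any tree decomposition puts a clique entirely inside one bag — forcing width ≥ 4. Hence tw(G) = 4 exactly.

Treewidth 4.
One optimal decomposition is:
Bags: B1 = {b, c, f, i, k}  B2 = {b, c, f, g, k}  B3 = {b, c, g, h, k}  B4 = {c, e, f, g, k}  B5 = {a, c, e, f, k}  B6 = {a, c, d, e, k}  B7 = {b, f, g, j, k}
Tree: B1–B2, B2–B3, B2–B4, B4–B5, B5–B6, B2–B7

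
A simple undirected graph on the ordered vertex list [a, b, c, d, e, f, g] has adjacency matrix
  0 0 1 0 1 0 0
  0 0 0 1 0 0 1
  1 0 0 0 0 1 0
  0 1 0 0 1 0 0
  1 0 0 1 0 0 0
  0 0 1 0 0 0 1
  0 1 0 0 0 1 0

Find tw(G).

2

A width-2 tree decomposition is:
Bags: B1 = {b, d, e}  B2 = {a, b, e}  B3 = {a, b, c}  B4 = {b, c, f}  B5 = {b, f, g}
Tree: B1–B2, B2–B3, B3–B4, B4–B5
Every bag has size at most 3, so the width is 3 − 1 = 2 and tw(G) ≤ 2. For the lower bound, G contains the cycle b–d–e–a–c–f–g–b, so G is not a forest; only forests have treewidth ≤ 1, hence tw(G) ≥ 2. Therefore the treewidth is 2.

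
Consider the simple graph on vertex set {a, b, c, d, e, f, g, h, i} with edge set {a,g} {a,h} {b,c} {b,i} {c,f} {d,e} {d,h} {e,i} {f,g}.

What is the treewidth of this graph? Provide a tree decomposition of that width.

Treewidth 2.
One optimal decomposition is:
Bags: B1 = {b, e, i}  B2 = {b, c, e}  B3 = {c, e, f}  B4 = {e, f, g}  B5 = {a, e, g}  B6 = {a, e, h}  B7 = {d, e, h}
Tree: B1–B2, B2–B3, B3–B4, B4–B5, B5–B6, B6–B7

Each bag holds 3 vertices, so the decomposition has width 2, which upper-bounds the treewidth. Since e–i–b–c–f–g–a–h–d–e is a cycle in G, G is not acyclic. Forests are exactly the graphs of treewidth ≤ 1, so tw(G) ≥ 2. Hence tw(G) = 2 exactly.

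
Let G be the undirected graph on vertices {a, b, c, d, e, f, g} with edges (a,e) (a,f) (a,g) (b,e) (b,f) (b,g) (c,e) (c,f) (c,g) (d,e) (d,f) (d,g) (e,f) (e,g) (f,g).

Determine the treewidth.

3

A width-3 tree decomposition is:
Bags: B1 = {a, e, f, g}  B2 = {d, e, f, g}  B3 = {c, e, f, g}  B4 = {b, e, f, g}
Tree: B1–B2, B1–B3, B2–B4
Each bag holds 4 vertices, so the decomposition has width 3, which upper-bounds the treewidth. For the lower bound, the 4 vertices {d, e, f, g} are pairwise adjacent, and any tree decomposition puts a clique entirely inside one bag — forcing width ≥ 3. Therefore the treewidth is 3.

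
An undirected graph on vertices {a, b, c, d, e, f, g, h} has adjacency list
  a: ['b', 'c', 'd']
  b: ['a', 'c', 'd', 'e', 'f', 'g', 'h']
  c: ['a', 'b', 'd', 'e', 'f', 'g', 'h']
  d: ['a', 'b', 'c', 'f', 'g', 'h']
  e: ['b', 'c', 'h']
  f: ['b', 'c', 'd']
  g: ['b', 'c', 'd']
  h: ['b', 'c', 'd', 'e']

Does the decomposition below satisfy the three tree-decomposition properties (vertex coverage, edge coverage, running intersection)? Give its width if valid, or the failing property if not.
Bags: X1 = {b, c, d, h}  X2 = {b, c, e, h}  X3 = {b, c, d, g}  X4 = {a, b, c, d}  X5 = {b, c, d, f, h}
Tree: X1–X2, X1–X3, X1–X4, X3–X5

No — bags containing vertex h are not connected in the tree.

A tree decomposition must satisfy three properties: every vertex lies in some bag; for every edge, both endpoints lie together in some bag; and for every vertex, the bags containing it form a connected subtree. Here bags containing vertex h are not connected in the tree, so the decomposition is invalid.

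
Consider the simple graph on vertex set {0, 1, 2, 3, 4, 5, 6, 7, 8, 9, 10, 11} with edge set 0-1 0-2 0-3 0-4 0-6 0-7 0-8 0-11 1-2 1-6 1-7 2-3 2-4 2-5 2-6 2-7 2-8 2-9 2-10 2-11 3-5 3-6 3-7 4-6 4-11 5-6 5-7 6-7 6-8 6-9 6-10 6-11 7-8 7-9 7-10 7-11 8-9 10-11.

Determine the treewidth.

A width-4 tree decomposition is:
Bags: B1 = {0, 1, 2, 6, 7}  B2 = {0, 2, 3, 6, 7}  B3 = {0, 2, 6, 7, 8}  B4 = {2, 3, 5, 6, 7}  B5 = {2, 6, 7, 8, 9}  B6 = {0, 2, 6, 7, 11}  B7 = {0, 2, 4, 6, 11}  B8 = {2, 6, 7, 10, 11}
Tree: B1–B2, B1–B3, B2–B4, B3–B5, B1–B6, B6–B7, B6–B8
Every bag has size at most 5, so the width is 5 − 1 = 4 and tw(G) ≤ 4. On the other hand G contains the 5-clique {0, 2, 4, 6, 11}. A clique must lie in a single bag of any decomposition, so no decomposition can have width below 4. The upper and lower bounds meet at 4, so that is the treewidth.

4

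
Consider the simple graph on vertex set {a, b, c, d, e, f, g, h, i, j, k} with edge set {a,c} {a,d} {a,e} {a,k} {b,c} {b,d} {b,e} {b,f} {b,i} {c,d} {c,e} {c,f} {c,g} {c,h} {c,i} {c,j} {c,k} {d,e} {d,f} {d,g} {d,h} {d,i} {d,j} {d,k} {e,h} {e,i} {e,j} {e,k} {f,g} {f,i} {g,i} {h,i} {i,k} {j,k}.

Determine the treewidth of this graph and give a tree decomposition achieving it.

Every bag has size at most 5, so the width is 5 − 1 = 4 and tw(G) ≤ 4. For the lower bound, the 5 vertices {c, d, e, j, k} are pairwise adjacent, and any tree decomposition puts a clique entirely inside one bag — forcing width ≥ 4. Hence tw(G) = 4 exactly.

Treewidth 4.
One such decomposition:
Bags: B1 = {b, c, d, e, i}  B2 = {b, c, d, f, i}  B3 = {c, d, e, i, k}  B4 = {c, d, e, j, k}  B5 = {a, c, d, e, k}  B6 = {c, d, e, h, i}  B7 = {c, d, f, g, i}
Tree: B1–B2, B1–B3, B3–B4, B3–B5, B3–B6, B2–B7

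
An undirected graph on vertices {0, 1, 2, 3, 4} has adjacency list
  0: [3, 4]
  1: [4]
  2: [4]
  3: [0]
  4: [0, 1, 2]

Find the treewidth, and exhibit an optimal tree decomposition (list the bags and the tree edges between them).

Every bag has size at most 2, so the width is 2 − 1 = 1 and tw(G) ≤ 1. Any graph with an edge has treewidth ≥ 1, and G has the edge 2–4. The upper and lower bounds meet at 1, so that is the treewidth.

Treewidth 1.
Bags: B1 = {2, 4}  B2 = {0, 4}  B3 = {1, 4}  B4 = {0, 3}
Tree: B1–B2, B1–B3, B2–B4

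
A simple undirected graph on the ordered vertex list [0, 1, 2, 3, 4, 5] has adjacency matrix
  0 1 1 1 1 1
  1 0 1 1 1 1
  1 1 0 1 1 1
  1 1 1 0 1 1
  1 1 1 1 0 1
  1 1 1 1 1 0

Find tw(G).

5

A width-5 tree decomposition is:
Bags: B1 = {0, 1, 2, 3, 4, 5}
Tree: (single bag)
A single bag containing all 6 vertices is trivially a valid decomposition of width 5. Conversely, {0, 1, 2, 3, 4, 5} is a clique of size 6, and the vertices of any clique must share a bag in every tree decomposition; so some bag has ≥ 6 vertices and tw(G) ≥ 5. The upper and lower bounds meet at 5, so that is the treewidth.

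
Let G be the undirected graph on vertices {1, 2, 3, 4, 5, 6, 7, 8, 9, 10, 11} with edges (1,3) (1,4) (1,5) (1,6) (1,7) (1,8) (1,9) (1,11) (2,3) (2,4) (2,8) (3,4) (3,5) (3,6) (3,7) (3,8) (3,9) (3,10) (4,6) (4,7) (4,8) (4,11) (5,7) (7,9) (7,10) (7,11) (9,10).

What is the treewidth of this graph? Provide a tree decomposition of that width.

Treewidth 3.
One optimal decomposition is:
Bags: B1 = {1, 3, 7, 9}  B2 = {1, 3, 4, 7}  B3 = {1, 4, 7, 11}  B4 = {3, 7, 9, 10}  B5 = {1, 3, 4, 8}  B6 = {1, 3, 4, 6}  B7 = {2, 3, 4, 8}  B8 = {1, 3, 5, 7}
Tree: B1–B2, B2–B3, B1–B4, B2–B5, B2–B6, B5–B7, B2–B8

Each bag holds 4 vertices, so the decomposition has width 3, which upper-bounds the treewidth. For the lower bound, the 4 vertices {1, 4, 7, 11} are pairwise adjacent, and any tree decomposition puts a clique entirely inside one bag — forcing width ≥ 3. Hence tw(G) = 3 exactly.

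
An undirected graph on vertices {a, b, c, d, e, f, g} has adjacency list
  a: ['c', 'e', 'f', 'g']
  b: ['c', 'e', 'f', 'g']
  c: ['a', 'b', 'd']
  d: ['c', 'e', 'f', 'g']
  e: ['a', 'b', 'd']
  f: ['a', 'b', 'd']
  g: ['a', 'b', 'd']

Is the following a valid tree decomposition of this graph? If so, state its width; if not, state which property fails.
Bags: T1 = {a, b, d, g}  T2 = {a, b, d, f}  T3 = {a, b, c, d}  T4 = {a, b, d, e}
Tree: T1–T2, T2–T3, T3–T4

Vertex coverage: the bags together contain {a, b, c, d, e, f, g}, the full vertex set. Edge coverage: each edge of G has both endpoints in at least one bag. Running intersection: for every vertex, the bags containing it form a connected subtree. All three properties hold, so this is a valid tree decomposition of width max|bag| − 1 = 3, and hence tw(G) ≤ 3.

Yes; width 3.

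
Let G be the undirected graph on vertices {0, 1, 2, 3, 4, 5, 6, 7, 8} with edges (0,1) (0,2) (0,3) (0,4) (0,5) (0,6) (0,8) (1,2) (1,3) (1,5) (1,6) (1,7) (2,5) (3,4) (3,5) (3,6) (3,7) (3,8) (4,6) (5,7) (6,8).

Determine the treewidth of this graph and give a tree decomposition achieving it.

The largest bag has 4 vertices, giving width 3; this decomposition certifies tw(G) ≤ 3. On the other hand G contains the 4-clique {0, 1, 2, 5}. A clique must lie in a single bag of any decomposition, so no decomposition can have width below 3. Hence tw(G) = 3 exactly.

Treewidth 3.
One optimal decomposition is:
Bags: B1 = {0, 3, 6, 8}  B2 = {0, 1, 3, 6}  B3 = {0, 1, 3, 5}  B4 = {1, 3, 5, 7}  B5 = {0, 3, 4, 6}  B6 = {0, 1, 2, 5}
Tree: B1–B2, B2–B3, B3–B4, B2–B5, B3–B6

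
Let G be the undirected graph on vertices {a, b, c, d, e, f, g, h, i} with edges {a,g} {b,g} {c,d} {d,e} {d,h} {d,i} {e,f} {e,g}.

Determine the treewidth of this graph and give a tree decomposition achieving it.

Treewidth 1.
Bags: B1 = {c, d}  B2 = {d, e}  B3 = {d, h}  B4 = {e, g}  B5 = {a, g}  B6 = {d, i}  B7 = {b, g}  B8 = {e, f}
Tree: B1–B2, B1–B3, B2–B4, B4–B5, B1–B6, B5–B7, B2–B8

The largest bag has 2 vertices, giving width 1; this decomposition certifies tw(G) ≤ 1. Any graph with an edge has treewidth ≥ 1, and G has the edge d–c. Hence tw(G) = 1 exactly.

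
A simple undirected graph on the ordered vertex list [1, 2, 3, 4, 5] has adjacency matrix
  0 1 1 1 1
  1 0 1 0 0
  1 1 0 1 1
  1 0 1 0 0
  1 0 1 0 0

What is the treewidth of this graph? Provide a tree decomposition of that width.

Every bag has size at most 3, so the width is 3 − 1 = 2 and tw(G) ≤ 2. Conversely, {1, 2, 3} is a clique of size 3, and the vertices of any clique must share a bag in every tree decomposition; so some bag has ≥ 3 vertices and tw(G) ≥ 2. Hence tw(G) = 2 exactly.

Treewidth 2.
One optimal decomposition is:
Bags: B1 = {1, 3, 5}  B2 = {1, 3, 4}  B3 = {1, 2, 3}
Tree: B1–B2, B2–B3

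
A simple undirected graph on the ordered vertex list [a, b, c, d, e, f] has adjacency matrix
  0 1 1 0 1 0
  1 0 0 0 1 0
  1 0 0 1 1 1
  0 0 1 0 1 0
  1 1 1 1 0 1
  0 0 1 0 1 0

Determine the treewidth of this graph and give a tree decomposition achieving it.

Each bag holds 3 vertices, so the decomposition has width 2, which upper-bounds the treewidth. For the lower bound, the 3 vertices {c, d, e} are pairwise adjacent, and any tree decomposition puts a clique entirely inside one bag — forcing width ≥ 2. Combining the bounds, tw(G) = 2.

Treewidth 2.
Bags: B1 = {a, c, e}  B2 = {c, d, e}  B3 = {c, e, f}  B4 = {a, b, e}
Tree: B1–B2, B1–B3, B1–B4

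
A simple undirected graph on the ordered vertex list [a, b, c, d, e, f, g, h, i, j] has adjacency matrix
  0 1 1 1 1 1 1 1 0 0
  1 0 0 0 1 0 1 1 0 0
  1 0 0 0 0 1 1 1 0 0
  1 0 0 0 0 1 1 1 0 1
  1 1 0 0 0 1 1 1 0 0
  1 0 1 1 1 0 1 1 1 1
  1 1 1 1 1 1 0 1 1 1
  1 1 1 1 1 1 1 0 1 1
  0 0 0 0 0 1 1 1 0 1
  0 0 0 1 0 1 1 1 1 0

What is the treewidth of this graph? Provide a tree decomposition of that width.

Treewidth 4.
One such decomposition:
Bags: B1 = {d, f, g, h, j}  B2 = {a, d, f, g, h}  B3 = {a, e, f, g, h}  B4 = {a, c, f, g, h}  B5 = {a, b, e, g, h}  B6 = {f, g, h, i, j}
Tree: B1–B2, B2–B3, B2–B4, B3–B5, B1–B6

Every bag has size at most 5, so the width is 5 − 1 = 4 and tw(G) ≤ 4. Conversely, {d, f, g, h, j} is a clique of size 5, and the vertices of any clique must share a bag in every tree decomposition; so some bag has ≥ 5 vertices and tw(G) ≥ 4. Combining the bounds, tw(G) = 4.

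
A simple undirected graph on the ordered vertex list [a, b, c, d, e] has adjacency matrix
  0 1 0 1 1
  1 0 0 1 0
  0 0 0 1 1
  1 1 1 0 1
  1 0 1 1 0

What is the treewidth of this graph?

2

A width-2 tree decomposition is:
Bags: B1 = {a, d, e}  B2 = {c, d, e}  B3 = {a, b, d}
Tree: B1–B2, B1–B3
The largest bag has 3 vertices, giving width 2; this decomposition certifies tw(G) ≤ 2. For the lower bound, the 3 vertices {c, d, e} are pairwise adjacent, and any tree decomposition puts a clique entirely inside one bag — forcing width ≥ 2. Hence tw(G) = 2 exactly.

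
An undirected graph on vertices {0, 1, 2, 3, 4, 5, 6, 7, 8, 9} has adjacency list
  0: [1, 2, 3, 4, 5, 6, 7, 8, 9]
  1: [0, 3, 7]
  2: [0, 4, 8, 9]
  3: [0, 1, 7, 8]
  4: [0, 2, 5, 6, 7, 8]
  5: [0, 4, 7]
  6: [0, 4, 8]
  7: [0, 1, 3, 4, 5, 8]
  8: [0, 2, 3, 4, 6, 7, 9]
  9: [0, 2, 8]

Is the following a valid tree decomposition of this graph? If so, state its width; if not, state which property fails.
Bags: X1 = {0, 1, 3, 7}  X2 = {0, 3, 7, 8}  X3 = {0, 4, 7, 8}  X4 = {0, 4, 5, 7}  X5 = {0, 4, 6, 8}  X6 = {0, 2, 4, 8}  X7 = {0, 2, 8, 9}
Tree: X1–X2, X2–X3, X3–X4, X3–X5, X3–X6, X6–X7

Yes; width 3.

Every vertex of G appears in some bag (union = {0, 1, 2, 3, 4, 5, 6, 7, 8, 9}); every edge is covered by a bag; and for each vertex v the set of bags containing v is connected in the bag tree. The decomposition is therefore valid. The largest bag has 4 vertices, so the width is 3.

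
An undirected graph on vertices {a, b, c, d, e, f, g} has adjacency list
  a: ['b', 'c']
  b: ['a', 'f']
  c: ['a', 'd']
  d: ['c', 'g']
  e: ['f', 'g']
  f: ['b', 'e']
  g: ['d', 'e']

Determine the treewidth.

2

A width-2 tree decomposition is:
Bags: B1 = {a, c, d}  B2 = {a, b, d}  B3 = {b, d, f}  B4 = {d, e, f}  B5 = {d, e, g}
Tree: B1–B2, B2–B3, B3–B4, B4–B5
Every bag has size at most 3, so the width is 3 − 1 = 2 and tw(G) ≤ 2. For the lower bound, G contains the cycle d–c–a–b–f–e–g–d, so G is not a forest; only forests have treewidth ≤ 1, hence tw(G) ≥ 2. The upper and lower bounds meet at 2, so that is the treewidth.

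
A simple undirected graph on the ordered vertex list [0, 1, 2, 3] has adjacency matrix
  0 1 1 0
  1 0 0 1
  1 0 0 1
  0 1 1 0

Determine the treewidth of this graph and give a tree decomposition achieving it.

Treewidth 2.
One such decomposition:
Bags: B1 = {0, 1, 3}  B2 = {0, 2, 3}
Tree: B1–B2

Each bag holds 3 vertices, so the decomposition has width 2, which upper-bounds the treewidth. For the lower bound, G contains the cycle 3–1–0–2–3, so G is not a forest; only forests have treewidth ≤ 1, hence tw(G) ≥ 2. Therefore the treewidth is 2.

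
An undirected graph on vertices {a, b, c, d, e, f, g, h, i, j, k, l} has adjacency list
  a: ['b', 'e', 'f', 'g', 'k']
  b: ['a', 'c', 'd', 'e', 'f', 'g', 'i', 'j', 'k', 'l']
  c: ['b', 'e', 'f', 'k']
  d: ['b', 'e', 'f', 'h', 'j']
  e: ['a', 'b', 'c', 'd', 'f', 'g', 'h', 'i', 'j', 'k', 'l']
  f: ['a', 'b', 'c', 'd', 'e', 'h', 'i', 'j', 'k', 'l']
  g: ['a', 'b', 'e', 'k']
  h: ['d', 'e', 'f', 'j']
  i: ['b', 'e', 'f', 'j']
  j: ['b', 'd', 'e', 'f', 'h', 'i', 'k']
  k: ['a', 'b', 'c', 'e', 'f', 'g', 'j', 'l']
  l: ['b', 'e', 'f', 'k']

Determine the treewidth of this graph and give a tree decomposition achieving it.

Every bag has size at most 5, so the width is 5 − 1 = 4 and tw(G) ≤ 4. Conversely, {a, b, e, g, k} is a clique of size 5, and the vertices of any clique must share a bag in every tree decomposition; so some bag has ≥ 5 vertices and tw(G) ≥ 4. Combining the bounds, tw(G) = 4.

Treewidth 4.
One such decomposition:
Bags: B1 = {a, b, e, g, k}  B2 = {a, b, e, f, k}  B3 = {b, e, f, j, k}  B4 = {b, e, f, k, l}  B5 = {b, d, e, f, j}  B6 = {b, c, e, f, k}  B7 = {b, e, f, i, j}  B8 = {d, e, f, h, j}
Tree: B1–B2, B2–B3, B2–B4, B3–B5, B4–B6, B3–B7, B5–B8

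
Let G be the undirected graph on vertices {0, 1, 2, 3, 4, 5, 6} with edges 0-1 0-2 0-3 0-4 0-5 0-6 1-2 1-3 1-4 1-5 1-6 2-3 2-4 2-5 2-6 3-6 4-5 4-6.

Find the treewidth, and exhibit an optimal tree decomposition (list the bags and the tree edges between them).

Each bag holds 5 vertices, so the decomposition has width 4, which upper-bounds the treewidth. On the other hand G contains the 5-clique {0, 1, 2, 3, 6}. A clique must lie in a single bag of any decomposition, so no decomposition can have width below 4. Hence tw(G) = 4 exactly.

Treewidth 4.
Bags: B1 = {0, 1, 2, 4, 6}  B2 = {0, 1, 2, 3, 6}  B3 = {0, 1, 2, 4, 5}
Tree: B1–B2, B1–B3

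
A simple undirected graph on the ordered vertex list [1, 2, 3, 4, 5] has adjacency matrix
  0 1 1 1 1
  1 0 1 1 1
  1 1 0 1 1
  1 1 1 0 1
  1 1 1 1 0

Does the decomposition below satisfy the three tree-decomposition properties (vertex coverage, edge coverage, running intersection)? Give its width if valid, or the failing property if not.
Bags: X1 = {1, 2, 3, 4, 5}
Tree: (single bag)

Vertex coverage: the bags together contain {1, 2, 3, 4, 5}, the full vertex set. Edge coverage: each edge of G has both endpoints in at least one bag. Running intersection: for every vertex, the bags containing it form a connected subtree. All three properties hold, so this is a valid tree decomposition of width max|bag| − 1 = 4, and hence tw(G) ≤ 4.

Yes; width 4.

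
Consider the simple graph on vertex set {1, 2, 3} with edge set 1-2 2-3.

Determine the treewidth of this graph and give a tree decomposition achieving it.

Each bag holds 2 vertices, so the decomposition has width 1, which upper-bounds the treewidth. Any graph with an edge has treewidth ≥ 1, and G has the edge 1–2. Therefore the treewidth is 1.

Treewidth 1.
One such decomposition:
Bags: B1 = {1, 2}  B2 = {2, 3}
Tree: B1–B2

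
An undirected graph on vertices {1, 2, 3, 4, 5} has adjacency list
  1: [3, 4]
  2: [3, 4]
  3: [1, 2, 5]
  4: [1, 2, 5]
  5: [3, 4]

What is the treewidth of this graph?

A width-2 tree decomposition is:
Bags: B1 = {2, 3, 4}  B2 = {1, 3, 4}  B3 = {3, 4, 5}
Tree: B1–B2, B2–B3
Each bag holds 3 vertices, so the decomposition has width 2, which upper-bounds the treewidth. For the lower bound, G contains the cycle 2–4–1–3–2, so G is not a forest; only forests have treewidth ≤ 1, hence tw(G) ≥ 2. Hence tw(G) = 2 exactly.

2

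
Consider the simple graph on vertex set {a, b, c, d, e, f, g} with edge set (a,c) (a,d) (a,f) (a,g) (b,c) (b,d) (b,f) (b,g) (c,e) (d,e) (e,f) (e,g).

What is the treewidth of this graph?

A width-3 tree decomposition is:
Bags: B1 = {a, b, e, f}  B2 = {a, b, d, e}  B3 = {a, b, c, e}  B4 = {a, b, e, g}
Tree: B1–B2, B2–B3, B3–B4
Each bag holds 4 vertices, so the decomposition has width 3, which upper-bounds the treewidth. For the lower bound: the 4 vertex sets {b,f}, {a,d}, {e}, {c} are disjoint, each induces a connected subgraph, and every pair is joined by at least one edge of G. Contracting each set to a single vertex therefore yields K_{4} as a minor, and since treewidth is minor-monotone, tw(G) ≥ tw(K_{4}) = 3. Hence tw(G) = 3 exactly.

3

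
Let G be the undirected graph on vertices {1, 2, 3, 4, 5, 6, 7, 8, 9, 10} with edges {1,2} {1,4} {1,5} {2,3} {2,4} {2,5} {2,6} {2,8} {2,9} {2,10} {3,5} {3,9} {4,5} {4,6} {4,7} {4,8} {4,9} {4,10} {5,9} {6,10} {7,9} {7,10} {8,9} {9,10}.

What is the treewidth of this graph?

A width-3 tree decomposition is:
Bags: B1 = {2, 4, 9, 10}  B2 = {2, 4, 8, 9}  B3 = {4, 7, 9, 10}  B4 = {2, 4, 6, 10}  B5 = {2, 4, 5, 9}  B6 = {1, 2, 4, 5}  B7 = {2, 3, 5, 9}
Tree: B1–B2, B1–B3, B1–B4, B2–B5, B5–B6, B5–B7
The largest bag has 4 vertices, giving width 3; this decomposition certifies tw(G) ≤ 3. On the other hand G contains the 4-clique {2, 3, 5, 9}. A clique must lie in a single bag of any decomposition, so no decomposition can have width below 3. Therefore the treewidth is 3.

3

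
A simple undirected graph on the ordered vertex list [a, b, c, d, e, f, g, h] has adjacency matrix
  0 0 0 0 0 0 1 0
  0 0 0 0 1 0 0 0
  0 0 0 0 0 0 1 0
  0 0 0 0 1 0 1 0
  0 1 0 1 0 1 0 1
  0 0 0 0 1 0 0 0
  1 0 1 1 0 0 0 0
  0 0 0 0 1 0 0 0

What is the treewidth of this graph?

A width-1 tree decomposition is:
Bags: B1 = {d, e}  B2 = {d, g}  B3 = {e, f}  B4 = {b, e}  B5 = {e, h}  B6 = {a, g}  B7 = {c, g}
Tree: B1–B2, B1–B3, B3–B4, B1–B5, B2–B6, B6–B7
Each bag holds 2 vertices, so the decomposition has width 1, which upper-bounds the treewidth. Since G has at least one edge (e.g. d–e), it is not an edgeless graph, so tw(G) ≥ 1. Combining the bounds, tw(G) = 1.

1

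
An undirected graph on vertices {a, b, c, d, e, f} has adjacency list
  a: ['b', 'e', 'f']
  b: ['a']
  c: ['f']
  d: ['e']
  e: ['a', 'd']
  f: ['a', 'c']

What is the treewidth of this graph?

A width-1 tree decomposition is:
Bags: B1 = {a, f}  B2 = {a, e}  B3 = {d, e}  B4 = {a, b}  B5 = {c, f}
Tree: B1–B2, B2–B3, B1–B4, B1–B5
Every bag has size at most 2, so the width is 2 − 1 = 1 and tw(G) ≤ 1. G has an edge, so its treewidth is at least 1. Therefore the treewidth is 1.

1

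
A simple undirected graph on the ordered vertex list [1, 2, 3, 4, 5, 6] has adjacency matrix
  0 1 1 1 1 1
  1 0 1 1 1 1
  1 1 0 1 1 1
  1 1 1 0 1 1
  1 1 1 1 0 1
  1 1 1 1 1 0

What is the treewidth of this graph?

5

A width-5 tree decomposition is:
Bags: B1 = {1, 2, 3, 4, 5, 6}
Tree: (single bag)
A single bag containing all 6 vertices is trivially a valid decomposition of width 5. For the lower bound, the 6 vertices {1, 2, 3, 4, 5, 6} are pairwise adjacent, and any tree decomposition puts a clique entirely inside one bag — forcing width ≥ 5. Therefore the treewidth is 5.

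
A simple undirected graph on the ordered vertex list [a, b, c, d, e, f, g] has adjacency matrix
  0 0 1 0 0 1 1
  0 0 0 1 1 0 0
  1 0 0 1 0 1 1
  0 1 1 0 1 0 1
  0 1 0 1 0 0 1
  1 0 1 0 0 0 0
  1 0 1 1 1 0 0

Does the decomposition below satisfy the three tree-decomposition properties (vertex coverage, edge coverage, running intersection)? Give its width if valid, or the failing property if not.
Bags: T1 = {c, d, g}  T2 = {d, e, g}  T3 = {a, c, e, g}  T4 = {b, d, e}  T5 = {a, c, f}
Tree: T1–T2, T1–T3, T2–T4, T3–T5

A tree decomposition must satisfy three properties: every vertex lies in some bag; for every edge, both endpoints lie together in some bag; and for every vertex, the bags containing it form a connected subtree. Here bags containing vertex e are not connected in the tree, so the decomposition is invalid.

No — bags containing vertex e are not connected in the tree.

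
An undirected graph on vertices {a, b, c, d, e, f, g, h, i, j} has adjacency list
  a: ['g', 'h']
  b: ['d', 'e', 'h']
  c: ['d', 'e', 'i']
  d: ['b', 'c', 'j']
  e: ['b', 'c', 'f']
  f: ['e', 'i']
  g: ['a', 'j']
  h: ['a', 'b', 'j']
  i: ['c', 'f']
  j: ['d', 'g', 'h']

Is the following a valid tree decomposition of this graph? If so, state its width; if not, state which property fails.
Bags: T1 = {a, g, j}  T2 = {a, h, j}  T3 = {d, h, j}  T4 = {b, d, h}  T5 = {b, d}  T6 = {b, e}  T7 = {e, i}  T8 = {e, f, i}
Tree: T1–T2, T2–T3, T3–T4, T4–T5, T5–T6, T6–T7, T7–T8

A tree decomposition must satisfy three properties: every vertex lies in some bag; for every edge, both endpoints lie together in some bag; and for every vertex, the bags containing it form a connected subtree. Here vertex c appears in no bag, so the decomposition is invalid.

No — vertex c appears in no bag.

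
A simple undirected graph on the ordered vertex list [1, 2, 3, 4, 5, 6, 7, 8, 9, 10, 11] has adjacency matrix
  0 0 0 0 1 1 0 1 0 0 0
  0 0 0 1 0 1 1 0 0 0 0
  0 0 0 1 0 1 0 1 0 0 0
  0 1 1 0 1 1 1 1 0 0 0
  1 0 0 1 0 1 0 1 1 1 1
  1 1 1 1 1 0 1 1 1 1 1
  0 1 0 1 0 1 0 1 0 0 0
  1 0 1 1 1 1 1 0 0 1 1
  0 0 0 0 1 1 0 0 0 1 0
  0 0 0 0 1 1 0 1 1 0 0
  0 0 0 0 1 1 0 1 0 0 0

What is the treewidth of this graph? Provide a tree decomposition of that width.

Treewidth 3.
Bags: B1 = {4, 6, 7, 8}  B2 = {3, 4, 6, 8}  B3 = {4, 5, 6, 8}  B4 = {5, 6, 8, 10}  B5 = {5, 6, 9, 10}  B6 = {5, 6, 8, 11}  B7 = {2, 4, 6, 7}  B8 = {1, 5, 6, 8}
Tree: B1–B2, B2–B3, B3–B4, B4–B5, B3–B6, B1–B7, B3–B8

Each bag holds 4 vertices, so the decomposition has width 3, which upper-bounds the treewidth. For the lower bound, the 4 vertices {3, 4, 6, 8} are pairwise adjacent, and any tree decomposition puts a clique entirely inside one bag — forcing width ≥ 3. Therefore the treewidth is 3.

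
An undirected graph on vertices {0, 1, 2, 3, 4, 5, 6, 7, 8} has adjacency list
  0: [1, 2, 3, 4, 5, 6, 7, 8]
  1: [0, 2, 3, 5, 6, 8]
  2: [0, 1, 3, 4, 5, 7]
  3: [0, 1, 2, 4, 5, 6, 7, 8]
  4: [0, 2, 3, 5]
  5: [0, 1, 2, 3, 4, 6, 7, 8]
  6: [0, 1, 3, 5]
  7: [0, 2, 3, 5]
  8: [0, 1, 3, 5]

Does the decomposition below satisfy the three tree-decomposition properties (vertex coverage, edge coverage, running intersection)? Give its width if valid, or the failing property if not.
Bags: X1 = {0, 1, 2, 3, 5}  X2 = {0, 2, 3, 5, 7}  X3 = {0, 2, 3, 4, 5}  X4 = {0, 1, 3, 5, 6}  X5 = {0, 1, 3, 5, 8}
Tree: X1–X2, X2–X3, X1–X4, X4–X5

Yes; width 4.

Vertex coverage: the bags together contain {0, 1, 2, 3, 4, 5, 6, 7, 8}, the full vertex set. Edge coverage: each edge of G has both endpoints in at least one bag. Running intersection: for every vertex, the bags containing it form a connected subtree. All three properties hold, so this is a valid tree decomposition of width max|bag| − 1 = 4, and hence tw(G) ≤ 4.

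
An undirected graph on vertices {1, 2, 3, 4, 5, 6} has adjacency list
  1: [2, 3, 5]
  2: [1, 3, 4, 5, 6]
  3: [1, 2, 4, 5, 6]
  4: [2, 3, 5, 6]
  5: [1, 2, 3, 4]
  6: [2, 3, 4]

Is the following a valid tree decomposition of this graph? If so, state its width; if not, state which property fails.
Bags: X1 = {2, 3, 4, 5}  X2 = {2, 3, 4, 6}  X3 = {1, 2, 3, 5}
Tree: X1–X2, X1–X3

Checking the three conditions: (i) the bags cover all of {1, 2, 3, 4, 5, 6}; (ii) for each edge, some bag contains both endpoints; (iii) the bags containing any fixed vertex form a subtree. All hold, so the decomposition is valid with width 4 − 1 = 3.

Yes; width 3.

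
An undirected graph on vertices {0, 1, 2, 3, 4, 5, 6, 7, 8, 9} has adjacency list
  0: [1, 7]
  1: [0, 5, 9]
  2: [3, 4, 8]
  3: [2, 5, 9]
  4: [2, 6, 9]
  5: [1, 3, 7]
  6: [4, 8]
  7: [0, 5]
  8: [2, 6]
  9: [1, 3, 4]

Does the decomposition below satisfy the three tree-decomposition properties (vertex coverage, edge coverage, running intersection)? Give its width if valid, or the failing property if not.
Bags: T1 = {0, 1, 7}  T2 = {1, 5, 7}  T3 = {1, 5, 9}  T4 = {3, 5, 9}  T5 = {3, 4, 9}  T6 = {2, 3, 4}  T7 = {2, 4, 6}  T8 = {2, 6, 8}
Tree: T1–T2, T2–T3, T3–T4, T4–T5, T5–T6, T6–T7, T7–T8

Yes; width 2.

Checking the three conditions: (i) the bags cover all of {0, 1, 2, 3, 4, 5, 6, 7, 8, 9}; (ii) for each edge, some bag contains both endpoints; (iii) the bags containing any fixed vertex form a subtree. All hold, so the decomposition is valid with width 3 − 1 = 2.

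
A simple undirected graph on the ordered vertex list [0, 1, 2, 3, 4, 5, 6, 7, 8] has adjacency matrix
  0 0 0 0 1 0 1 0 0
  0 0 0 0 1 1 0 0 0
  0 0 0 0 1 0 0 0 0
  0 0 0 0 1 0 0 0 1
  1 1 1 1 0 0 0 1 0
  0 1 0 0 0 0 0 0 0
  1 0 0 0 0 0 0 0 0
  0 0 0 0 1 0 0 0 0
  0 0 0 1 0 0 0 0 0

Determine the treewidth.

A width-1 tree decomposition is:
Bags: B1 = {3, 4}  B2 = {0, 4}  B3 = {1, 4}  B4 = {1, 5}  B5 = {2, 4}  B6 = {0, 6}  B7 = {3, 8}  B8 = {4, 7}
Tree: B1–B2, B1–B3, B3–B4, B2–B5, B2–B6, B1–B7, B1–B8
Each bag holds 2 vertices, so the decomposition has width 1, which upper-bounds the treewidth. Since G has at least one edge (e.g. 4–3), it is not an edgeless graph, so tw(G) ≥ 1. Therefore the treewidth is 1.

1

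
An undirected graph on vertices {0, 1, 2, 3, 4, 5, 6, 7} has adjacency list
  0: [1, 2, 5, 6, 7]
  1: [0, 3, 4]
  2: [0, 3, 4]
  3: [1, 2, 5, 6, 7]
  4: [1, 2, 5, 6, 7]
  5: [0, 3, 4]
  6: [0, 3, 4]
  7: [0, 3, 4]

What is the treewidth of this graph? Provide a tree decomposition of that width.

Every bag has size at most 4, so the width is 4 − 1 = 3 and tw(G) ≤ 3. For the lower bound: the 4 vertex sets {1,4}, {0,5}, {3}, {7} are disjoint, each induces a connected subgraph, and every pair is joined by at least one edge of G. Contracting each set to a single vertex therefore yields K_{4} as a minor, and since treewidth is minor-monotone, tw(G) ≥ tw(K_{4}) = 3. Hence tw(G) = 3 exactly.

Treewidth 3.
One optimal decomposition is:
Bags: B1 = {0, 1, 3, 4}  B2 = {0, 3, 4, 5}  B3 = {0, 3, 4, 7}  B4 = {0, 3, 4, 6}  B5 = {0, 2, 3, 4}
Tree: B1–B2, B2–B3, B3–B4, B4–B5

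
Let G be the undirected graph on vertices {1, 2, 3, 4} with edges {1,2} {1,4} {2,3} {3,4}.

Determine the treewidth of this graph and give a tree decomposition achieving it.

The largest bag has 3 vertices, giving width 2; this decomposition certifies tw(G) ≤ 2. The edges 1–4–3–2–1 form a cycle, so G is not a tree and its treewidth is at least 2. Therefore the treewidth is 2.

Treewidth 2.
One such decomposition:
Bags: B1 = {1, 3, 4}  B2 = {1, 2, 3}
Tree: B1–B2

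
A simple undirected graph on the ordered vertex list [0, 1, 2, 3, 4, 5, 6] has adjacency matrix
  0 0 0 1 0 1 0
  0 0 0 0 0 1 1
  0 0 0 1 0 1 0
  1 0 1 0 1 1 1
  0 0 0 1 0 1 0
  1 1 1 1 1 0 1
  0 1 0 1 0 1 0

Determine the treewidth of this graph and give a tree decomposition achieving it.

Treewidth 2.
One such decomposition:
Bags: B1 = {2, 3, 5}  B2 = {3, 5, 6}  B3 = {3, 4, 5}  B4 = {0, 3, 5}  B5 = {1, 5, 6}
Tree: B1–B2, B2–B3, B2–B4, B2–B5

The largest bag has 3 vertices, giving width 2; this decomposition certifies tw(G) ≤ 2. For the lower bound, the 3 vertices {1, 5, 6} are pairwise adjacent, and any tree decomposition puts a clique entirely inside one bag — forcing width ≥ 2. The upper and lower bounds meet at 2, so that is the treewidth.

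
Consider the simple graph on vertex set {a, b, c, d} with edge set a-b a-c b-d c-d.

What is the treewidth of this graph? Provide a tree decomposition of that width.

Treewidth 2.
One optimal decomposition is:
Bags: B1 = {a, c, d}  B2 = {a, b, d}
Tree: B1–B2

Every bag has size at most 3, so the width is 3 − 1 = 2 and tw(G) ≤ 2. Since d–c–a–b–d is a cycle in G, G is not acyclic. Forests are exactly the graphs of treewidth ≤ 1, so tw(G) ≥ 2. Combining the bounds, tw(G) = 2.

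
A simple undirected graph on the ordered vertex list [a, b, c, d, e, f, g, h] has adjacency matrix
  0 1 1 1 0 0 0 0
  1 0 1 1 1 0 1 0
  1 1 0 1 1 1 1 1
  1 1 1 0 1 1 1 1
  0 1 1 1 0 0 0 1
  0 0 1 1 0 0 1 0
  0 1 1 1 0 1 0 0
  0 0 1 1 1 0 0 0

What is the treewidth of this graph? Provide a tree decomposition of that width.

Each bag holds 4 vertices, so the decomposition has width 3, which upper-bounds the treewidth. For the lower bound, the 4 vertices {c, d, e, h} are pairwise adjacent, and any tree decomposition puts a clique entirely inside one bag — forcing width ≥ 3. Therefore the treewidth is 3.

Treewidth 3.
One such decomposition:
Bags: B1 = {a, b, c, d}  B2 = {b, c, d, e}  B3 = {c, d, e, h}  B4 = {b, c, d, g}  B5 = {c, d, f, g}
Tree: B1–B2, B2–B3, B2–B4, B4–B5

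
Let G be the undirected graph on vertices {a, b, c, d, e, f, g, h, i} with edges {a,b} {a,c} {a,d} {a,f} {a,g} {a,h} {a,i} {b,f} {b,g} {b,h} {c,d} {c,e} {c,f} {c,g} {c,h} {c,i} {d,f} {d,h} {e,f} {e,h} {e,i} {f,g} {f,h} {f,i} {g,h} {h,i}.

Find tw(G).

4

A width-4 tree decomposition is:
Bags: B1 = {a, c, f, h, i}  B2 = {a, c, d, f, h}  B3 = {c, e, f, h, i}  B4 = {a, c, f, g, h}  B5 = {a, b, f, g, h}
Tree: B1–B2, B1–B3, B1–B4, B4–B5
Each bag holds 5 vertices, so the decomposition has width 4, which upper-bounds the treewidth. On the other hand G contains the 5-clique {c, e, f, h, i}. A clique must lie in a single bag of any decomposition, so no decomposition can have width below 4. The upper and lower bounds meet at 4, so that is the treewidth.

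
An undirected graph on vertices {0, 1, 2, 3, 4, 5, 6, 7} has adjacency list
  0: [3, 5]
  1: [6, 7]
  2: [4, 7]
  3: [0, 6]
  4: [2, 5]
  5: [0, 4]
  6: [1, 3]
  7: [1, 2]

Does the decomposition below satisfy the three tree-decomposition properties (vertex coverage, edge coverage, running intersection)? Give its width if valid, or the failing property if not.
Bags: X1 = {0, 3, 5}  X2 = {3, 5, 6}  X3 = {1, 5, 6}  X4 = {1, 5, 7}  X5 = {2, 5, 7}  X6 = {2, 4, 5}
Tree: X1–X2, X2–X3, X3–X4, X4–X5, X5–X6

Yes; width 2.

Checking the three conditions: (i) the bags cover all of {0, 1, 2, 3, 4, 5, 6, 7}; (ii) for each edge, some bag contains both endpoints; (iii) the bags containing any fixed vertex form a subtree. All hold, so the decomposition is valid with width 3 − 1 = 2.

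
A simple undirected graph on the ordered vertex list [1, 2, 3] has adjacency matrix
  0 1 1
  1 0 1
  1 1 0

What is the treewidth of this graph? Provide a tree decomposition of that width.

A single bag containing all 3 vertices is trivially a valid decomposition of width 2. For the lower bound, the 3 vertices {1, 2, 3} are pairwise adjacent, and any tree decomposition puts a clique entirely inside one bag — forcing width ≥ 2. Therefore the treewidth is 2.

Treewidth 2.
One optimal decomposition is:
Bags: B1 = {1, 2, 3}
Tree: (single bag)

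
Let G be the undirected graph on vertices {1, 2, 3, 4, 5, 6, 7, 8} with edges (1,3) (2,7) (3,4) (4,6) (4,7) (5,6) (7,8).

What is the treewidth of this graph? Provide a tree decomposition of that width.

Every bag has size at most 2, so the width is 2 − 1 = 1 and tw(G) ≤ 1. G has an edge, so its treewidth is at least 1. Hence tw(G) = 1 exactly.

Treewidth 1.
One optimal decomposition is:
Bags: B1 = {2, 7}  B2 = {7, 8}  B3 = {4, 7}  B4 = {3, 4}  B5 = {1, 3}  B6 = {4, 6}  B7 = {5, 6}
Tree: B1–B2, B2–B3, B3–B4, B4–B5, B4–B6, B6–B7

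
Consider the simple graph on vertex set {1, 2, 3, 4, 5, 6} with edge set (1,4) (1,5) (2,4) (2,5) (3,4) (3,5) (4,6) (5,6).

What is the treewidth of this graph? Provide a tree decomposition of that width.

Treewidth 2.
Bags: B1 = {1, 4, 5}  B2 = {4, 5, 6}  B3 = {2, 4, 5}  B4 = {3, 4, 5}
Tree: B1–B2, B2–B3, B3–B4

Every bag has size at most 3, so the width is 3 − 1 = 2 and tw(G) ≤ 2. For the lower bound, G contains the cycle 1–4–6–5–1, so G is not a forest; only forests have treewidth ≤ 1, hence tw(G) ≥ 2. Hence tw(G) = 2 exactly.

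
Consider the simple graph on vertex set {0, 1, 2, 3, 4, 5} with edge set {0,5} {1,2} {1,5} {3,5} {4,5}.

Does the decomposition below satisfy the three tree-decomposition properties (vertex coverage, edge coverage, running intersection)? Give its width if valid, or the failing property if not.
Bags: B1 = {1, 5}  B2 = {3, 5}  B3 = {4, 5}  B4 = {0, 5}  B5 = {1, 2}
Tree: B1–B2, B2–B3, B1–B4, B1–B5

Yes; width 1.

Every vertex of G appears in some bag (union = {0, 1, 2, 3, 4, 5}); every edge is covered by a bag; and for each vertex v the set of bags containing v is connected in the bag tree. The decomposition is therefore valid. The largest bag has 2 vertices, so the width is 1.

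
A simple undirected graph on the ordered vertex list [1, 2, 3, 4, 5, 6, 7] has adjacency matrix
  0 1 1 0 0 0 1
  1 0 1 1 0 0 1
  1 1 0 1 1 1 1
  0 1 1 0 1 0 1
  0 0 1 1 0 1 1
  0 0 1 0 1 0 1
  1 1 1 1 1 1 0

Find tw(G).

A width-3 tree decomposition is:
Bags: B1 = {3, 4, 5, 7}  B2 = {3, 5, 6, 7}  B3 = {2, 3, 4, 7}  B4 = {1, 2, 3, 7}
Tree: B1–B2, B1–B3, B3–B4
Every bag has size at most 4, so the width is 4 − 1 = 3 and tw(G) ≤ 3. For the lower bound, the 4 vertices {1, 2, 3, 7} are pairwise adjacent, and any tree decomposition puts a clique entirely inside one bag — forcing width ≥ 3. Hence tw(G) = 3 exactly.

3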